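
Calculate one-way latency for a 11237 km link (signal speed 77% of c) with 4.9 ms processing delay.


Speed = 0.77 * 3e5 km/s = 231000 km/s
Propagation delay = 11237 / 231000 = 0.0486 s = 48.645 ms
Processing delay = 4.9 ms
Total one-way latency = 53.545 ms


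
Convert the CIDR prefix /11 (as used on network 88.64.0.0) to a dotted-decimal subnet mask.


/11 means 11 network bits, 21 host bits
Binary: 11111111111000000000000000000000
Mask: 255.224.0.0


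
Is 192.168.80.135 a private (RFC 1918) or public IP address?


RFC 1918 private ranges:
  10.0.0.0/8 (10.0.0.0 - 10.255.255.255)
  172.16.0.0/12 (172.16.0.0 - 172.31.255.255)
  192.168.0.0/16 (192.168.0.0 - 192.168.255.255)
Private (in 192.168.0.0/16)


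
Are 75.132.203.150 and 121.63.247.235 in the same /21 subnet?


Mask: 255.255.248.0
75.132.203.150 AND mask = 75.132.200.0
121.63.247.235 AND mask = 121.63.240.0
No, different subnets (75.132.200.0 vs 121.63.240.0)


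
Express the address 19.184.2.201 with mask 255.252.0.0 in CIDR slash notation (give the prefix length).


Binary: 11111111.11111100.00000000.00000000
Count leading 1s
Prefix: /14


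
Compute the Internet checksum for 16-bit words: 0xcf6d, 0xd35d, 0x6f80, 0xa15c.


Sum all words (with carry folding):
+ 0xcf6d = 0xcf6d
+ 0xd35d = 0xa2cb
+ 0x6f80 = 0x124c
+ 0xa15c = 0xb3a8
One's complement: ~0xb3a8
Checksum = 0x4c57


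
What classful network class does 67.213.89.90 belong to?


First octet: 67
Binary: 01000011
0xxxxxxx -> Class A (1-126)
Class A, default mask 255.0.0.0 (/8)


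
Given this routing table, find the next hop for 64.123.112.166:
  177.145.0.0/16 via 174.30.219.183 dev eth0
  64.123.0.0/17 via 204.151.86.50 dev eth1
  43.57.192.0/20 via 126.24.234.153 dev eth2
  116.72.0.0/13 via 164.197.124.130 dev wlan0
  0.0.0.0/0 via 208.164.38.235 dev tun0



Longest prefix match for 64.123.112.166:
  /16 177.145.0.0: no
  /17 64.123.0.0: MATCH
  /20 43.57.192.0: no
  /13 116.72.0.0: no
  /0 0.0.0.0: MATCH
Selected: next-hop 204.151.86.50 via eth1 (matched /17)


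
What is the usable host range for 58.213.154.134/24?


Network: 58.213.154.0
Broadcast: 58.213.154.255
First usable = network + 1
Last usable = broadcast - 1
Range: 58.213.154.1 to 58.213.154.254


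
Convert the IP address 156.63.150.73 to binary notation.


156 = 10011100
63 = 00111111
150 = 10010110
73 = 01001001
Binary: 10011100.00111111.10010110.01001001


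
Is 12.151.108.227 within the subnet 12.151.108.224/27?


Subnet network: 12.151.108.224
Test IP AND mask: 12.151.108.224
Yes, 12.151.108.227 is in 12.151.108.224/27


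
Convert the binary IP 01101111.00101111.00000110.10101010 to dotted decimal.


01101111 = 111
00101111 = 47
00000110 = 6
10101010 = 170
IP: 111.47.6.170


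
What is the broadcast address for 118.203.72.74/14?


Network: 118.200.0.0/14
Host bits = 18
Set all host bits to 1:
Broadcast: 118.203.255.255


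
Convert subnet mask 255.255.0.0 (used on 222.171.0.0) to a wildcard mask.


Subnet mask: 255.255.0.0
Wildcard = 255.255.255.255 - subnet mask
255 - 255 = 0
255 - 255 = 0
255 - 0 = 255
255 - 0 = 255
Wildcard: 0.0.255.255


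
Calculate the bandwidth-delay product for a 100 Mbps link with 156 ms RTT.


BDP = bandwidth * RTT
= 100 Mbps * 156 ms
= 100 * 1e6 * 156 / 1000 bits
= 15600000 bits
= 1950000 bytes
= 1904.2969 KB
BDP = 15600000 bits (1950000 bytes)


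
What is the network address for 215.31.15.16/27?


IP:   11010111.00011111.00001111.00010000
Mask: 11111111.11111111.11111111.11100000
AND operation:
Net:  11010111.00011111.00001111.00000000
Network: 215.31.15.0/27


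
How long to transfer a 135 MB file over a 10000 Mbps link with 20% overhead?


Effective throughput = 10000 * (1 - 20/100) = 8000 Mbps
File size in Mb = 135 * 8 = 1080 Mb
Time = 1080 / 8000
Time = 0.135 seconds


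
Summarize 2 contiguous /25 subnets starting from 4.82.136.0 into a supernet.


Original prefix: /25
Number of subnets: 2 = 2^1
New prefix = 25 - 1 = 24
Supernet: 4.82.136.0/24


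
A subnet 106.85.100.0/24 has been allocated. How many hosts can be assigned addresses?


Host bits = 32 - 24 = 8
Total addresses = 2^8 = 256
Usable = total - 2 (network and broadcast)
Usable hosts: 254


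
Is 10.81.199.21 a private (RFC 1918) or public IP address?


RFC 1918 private ranges:
  10.0.0.0/8 (10.0.0.0 - 10.255.255.255)
  172.16.0.0/12 (172.16.0.0 - 172.31.255.255)
  192.168.0.0/16 (192.168.0.0 - 192.168.255.255)
Private (in 10.0.0.0/8)


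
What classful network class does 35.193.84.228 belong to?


First octet: 35
Binary: 00100011
0xxxxxxx -> Class A (1-126)
Class A, default mask 255.0.0.0 (/8)


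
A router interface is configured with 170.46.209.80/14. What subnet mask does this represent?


/14 means 14 network bits, 18 host bits
Binary: 11111111111111000000000000000000
Mask: 255.252.0.0


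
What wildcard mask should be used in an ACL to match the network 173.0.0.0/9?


Subnet mask: 255.128.0.0
Wildcard = 255.255.255.255 - subnet mask
255 - 255 = 0
255 - 128 = 127
255 - 0 = 255
255 - 0 = 255
Wildcard: 0.127.255.255


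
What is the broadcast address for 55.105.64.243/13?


Network: 55.104.0.0/13
Host bits = 19
Set all host bits to 1:
Broadcast: 55.111.255.255


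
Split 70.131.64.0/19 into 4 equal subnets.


New prefix = 19 + 2 = 21
Each subnet has 2048 addresses
  70.131.64.0/21
  70.131.72.0/21
  70.131.80.0/21
  70.131.88.0/21
Subnets: 70.131.64.0/21, 70.131.72.0/21, 70.131.80.0/21, 70.131.88.0/21


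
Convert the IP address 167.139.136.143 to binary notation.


167 = 10100111
139 = 10001011
136 = 10001000
143 = 10001111
Binary: 10100111.10001011.10001000.10001111


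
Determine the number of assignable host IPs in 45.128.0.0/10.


Host bits = 32 - 10 = 22
Total addresses = 2^22 = 4194304
Usable = total - 2 (network and broadcast)
Usable hosts: 4194302


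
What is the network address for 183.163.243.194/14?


IP:   10110111.10100011.11110011.11000010
Mask: 11111111.11111100.00000000.00000000
AND operation:
Net:  10110111.10100000.00000000.00000000
Network: 183.160.0.0/14


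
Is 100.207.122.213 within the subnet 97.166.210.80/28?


Subnet network: 97.166.210.80
Test IP AND mask: 100.207.122.208
No, 100.207.122.213 is not in 97.166.210.80/28


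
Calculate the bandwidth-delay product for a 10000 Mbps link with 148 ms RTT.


BDP = bandwidth * RTT
= 10000 Mbps * 148 ms
= 10000 * 1e6 * 148 / 1000 bits
= 1480000000 bits
= 185000000 bytes
= 180664.0625 KB
BDP = 1480000000 bits (185000000 bytes)


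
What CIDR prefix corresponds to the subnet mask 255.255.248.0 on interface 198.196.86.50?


Binary: 11111111.11111111.11111000.00000000
Count leading 1s
Prefix: /21


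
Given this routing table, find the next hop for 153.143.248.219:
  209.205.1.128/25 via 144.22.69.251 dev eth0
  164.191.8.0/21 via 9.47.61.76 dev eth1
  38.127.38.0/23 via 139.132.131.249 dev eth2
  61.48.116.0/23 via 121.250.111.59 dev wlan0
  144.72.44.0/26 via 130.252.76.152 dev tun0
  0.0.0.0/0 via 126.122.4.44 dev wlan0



Longest prefix match for 153.143.248.219:
  /25 209.205.1.128: no
  /21 164.191.8.0: no
  /23 38.127.38.0: no
  /23 61.48.116.0: no
  /26 144.72.44.0: no
  /0 0.0.0.0: MATCH
Selected: next-hop 126.122.4.44 via wlan0 (matched /0)


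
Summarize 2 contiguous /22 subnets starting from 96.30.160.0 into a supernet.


Original prefix: /22
Number of subnets: 2 = 2^1
New prefix = 22 - 1 = 21
Supernet: 96.30.160.0/21


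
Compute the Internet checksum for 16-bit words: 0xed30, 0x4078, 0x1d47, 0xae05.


Sum all words (with carry folding):
+ 0xed30 = 0xed30
+ 0x4078 = 0x2da9
+ 0x1d47 = 0x4af0
+ 0xae05 = 0xf8f5
One's complement: ~0xf8f5
Checksum = 0x070a


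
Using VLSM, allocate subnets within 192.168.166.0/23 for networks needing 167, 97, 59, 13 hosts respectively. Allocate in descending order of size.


167 hosts -> /24 (254 usable): 192.168.166.0/24
97 hosts -> /25 (126 usable): 192.168.167.0/25
59 hosts -> /26 (62 usable): 192.168.167.128/26
13 hosts -> /28 (14 usable): 192.168.167.192/28
Allocation: 192.168.166.0/24 (167 hosts, 254 usable); 192.168.167.0/25 (97 hosts, 126 usable); 192.168.167.128/26 (59 hosts, 62 usable); 192.168.167.192/28 (13 hosts, 14 usable)


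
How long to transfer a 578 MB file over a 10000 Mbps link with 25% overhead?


Effective throughput = 10000 * (1 - 25/100) = 7500 Mbps
File size in Mb = 578 * 8 = 4624 Mb
Time = 4624 / 7500
Time = 0.6165 seconds


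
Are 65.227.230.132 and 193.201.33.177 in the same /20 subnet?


Mask: 255.255.240.0
65.227.230.132 AND mask = 65.227.224.0
193.201.33.177 AND mask = 193.201.32.0
No, different subnets (65.227.224.0 vs 193.201.32.0)


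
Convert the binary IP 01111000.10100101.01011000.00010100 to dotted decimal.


01111000 = 120
10100101 = 165
01011000 = 88
00010100 = 20
IP: 120.165.88.20


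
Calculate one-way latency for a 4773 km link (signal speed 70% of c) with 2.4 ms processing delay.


Speed = 0.7 * 3e5 km/s = 210000 km/s
Propagation delay = 4773 / 210000 = 0.0227 s = 22.7286 ms
Processing delay = 2.4 ms
Total one-way latency = 25.1286 ms


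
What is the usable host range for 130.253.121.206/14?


Network: 130.252.0.0
Broadcast: 130.255.255.255
First usable = network + 1
Last usable = broadcast - 1
Range: 130.252.0.1 to 130.255.255.254


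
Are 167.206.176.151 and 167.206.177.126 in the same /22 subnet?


Mask: 255.255.252.0
167.206.176.151 AND mask = 167.206.176.0
167.206.177.126 AND mask = 167.206.176.0
Yes, same subnet (167.206.176.0)


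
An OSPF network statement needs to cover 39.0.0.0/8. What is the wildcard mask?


Subnet mask: 255.0.0.0
Wildcard = 255.255.255.255 - subnet mask
255 - 255 = 0
255 - 0 = 255
255 - 0 = 255
255 - 0 = 255
Wildcard: 0.255.255.255


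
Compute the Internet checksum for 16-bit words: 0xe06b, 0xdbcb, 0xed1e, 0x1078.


Sum all words (with carry folding):
+ 0xe06b = 0xe06b
+ 0xdbcb = 0xbc37
+ 0xed1e = 0xa956
+ 0x1078 = 0xb9ce
One's complement: ~0xb9ce
Checksum = 0x4631


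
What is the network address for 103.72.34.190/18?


IP:   01100111.01001000.00100010.10111110
Mask: 11111111.11111111.11000000.00000000
AND operation:
Net:  01100111.01001000.00000000.00000000
Network: 103.72.0.0/18


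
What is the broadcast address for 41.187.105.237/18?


Network: 41.187.64.0/18
Host bits = 14
Set all host bits to 1:
Broadcast: 41.187.127.255


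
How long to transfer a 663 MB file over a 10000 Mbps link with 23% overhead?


Effective throughput = 10000 * (1 - 23/100) = 7700 Mbps
File size in Mb = 663 * 8 = 5304 Mb
Time = 5304 / 7700
Time = 0.6888 seconds


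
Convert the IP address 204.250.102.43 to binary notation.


204 = 11001100
250 = 11111010
102 = 01100110
43 = 00101011
Binary: 11001100.11111010.01100110.00101011


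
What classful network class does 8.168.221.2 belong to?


First octet: 8
Binary: 00001000
0xxxxxxx -> Class A (1-126)
Class A, default mask 255.0.0.0 (/8)


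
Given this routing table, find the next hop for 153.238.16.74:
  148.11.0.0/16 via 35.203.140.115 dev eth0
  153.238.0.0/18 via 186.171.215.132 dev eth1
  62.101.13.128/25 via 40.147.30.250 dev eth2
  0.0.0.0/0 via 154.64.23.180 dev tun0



Longest prefix match for 153.238.16.74:
  /16 148.11.0.0: no
  /18 153.238.0.0: MATCH
  /25 62.101.13.128: no
  /0 0.0.0.0: MATCH
Selected: next-hop 186.171.215.132 via eth1 (matched /18)


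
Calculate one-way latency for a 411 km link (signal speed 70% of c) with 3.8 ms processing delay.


Speed = 0.7 * 3e5 km/s = 210000 km/s
Propagation delay = 411 / 210000 = 0.002 s = 1.9571 ms
Processing delay = 3.8 ms
Total one-way latency = 5.7571 ms


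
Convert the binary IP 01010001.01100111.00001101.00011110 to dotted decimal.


01010001 = 81
01100111 = 103
00001101 = 13
00011110 = 30
IP: 81.103.13.30


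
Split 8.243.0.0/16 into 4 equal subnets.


New prefix = 16 + 2 = 18
Each subnet has 16384 addresses
  8.243.0.0/18
  8.243.64.0/18
  8.243.128.0/18
  8.243.192.0/18
Subnets: 8.243.0.0/18, 8.243.64.0/18, 8.243.128.0/18, 8.243.192.0/18


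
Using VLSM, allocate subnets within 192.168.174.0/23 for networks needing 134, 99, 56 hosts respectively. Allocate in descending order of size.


134 hosts -> /24 (254 usable): 192.168.174.0/24
99 hosts -> /25 (126 usable): 192.168.175.0/25
56 hosts -> /26 (62 usable): 192.168.175.128/26
Allocation: 192.168.174.0/24 (134 hosts, 254 usable); 192.168.175.0/25 (99 hosts, 126 usable); 192.168.175.128/26 (56 hosts, 62 usable)


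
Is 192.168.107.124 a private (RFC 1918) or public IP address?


RFC 1918 private ranges:
  10.0.0.0/8 (10.0.0.0 - 10.255.255.255)
  172.16.0.0/12 (172.16.0.0 - 172.31.255.255)
  192.168.0.0/16 (192.168.0.0 - 192.168.255.255)
Private (in 192.168.0.0/16)


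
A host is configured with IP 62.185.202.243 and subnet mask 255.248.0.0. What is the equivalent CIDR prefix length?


Binary: 11111111.11111000.00000000.00000000
Count leading 1s
Prefix: /13


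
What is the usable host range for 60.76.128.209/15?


Network: 60.76.0.0
Broadcast: 60.77.255.255
First usable = network + 1
Last usable = broadcast - 1
Range: 60.76.0.1 to 60.77.255.254


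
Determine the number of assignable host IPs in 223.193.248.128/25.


Host bits = 32 - 25 = 7
Total addresses = 2^7 = 128
Usable = total - 2 (network and broadcast)
Usable hosts: 126


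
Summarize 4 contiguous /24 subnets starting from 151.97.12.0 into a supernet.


Original prefix: /24
Number of subnets: 4 = 2^2
New prefix = 24 - 2 = 22
Supernet: 151.97.12.0/22


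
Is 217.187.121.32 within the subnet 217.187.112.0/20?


Subnet network: 217.187.112.0
Test IP AND mask: 217.187.112.0
Yes, 217.187.121.32 is in 217.187.112.0/20


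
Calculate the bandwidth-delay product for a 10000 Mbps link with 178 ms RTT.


BDP = bandwidth * RTT
= 10000 Mbps * 178 ms
= 10000 * 1e6 * 178 / 1000 bits
= 1780000000 bits
= 222500000 bytes
= 217285.1562 KB
BDP = 1780000000 bits (222500000 bytes)


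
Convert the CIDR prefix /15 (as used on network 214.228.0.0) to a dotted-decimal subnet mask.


/15 means 15 network bits, 17 host bits
Binary: 11111111111111100000000000000000
Mask: 255.254.0.0


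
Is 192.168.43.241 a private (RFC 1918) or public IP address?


RFC 1918 private ranges:
  10.0.0.0/8 (10.0.0.0 - 10.255.255.255)
  172.16.0.0/12 (172.16.0.0 - 172.31.255.255)
  192.168.0.0/16 (192.168.0.0 - 192.168.255.255)
Private (in 192.168.0.0/16)


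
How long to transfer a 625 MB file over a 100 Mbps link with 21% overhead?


Effective throughput = 100 * (1 - 21/100) = 79 Mbps
File size in Mb = 625 * 8 = 5000 Mb
Time = 5000 / 79
Time = 63.2911 seconds


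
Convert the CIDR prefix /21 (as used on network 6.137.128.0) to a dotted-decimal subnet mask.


/21 means 21 network bits, 11 host bits
Binary: 11111111111111111111100000000000
Mask: 255.255.248.0


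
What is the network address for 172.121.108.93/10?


IP:   10101100.01111001.01101100.01011101
Mask: 11111111.11000000.00000000.00000000
AND operation:
Net:  10101100.01000000.00000000.00000000
Network: 172.64.0.0/10


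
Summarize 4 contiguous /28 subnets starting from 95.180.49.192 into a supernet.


Original prefix: /28
Number of subnets: 4 = 2^2
New prefix = 28 - 2 = 26
Supernet: 95.180.49.192/26


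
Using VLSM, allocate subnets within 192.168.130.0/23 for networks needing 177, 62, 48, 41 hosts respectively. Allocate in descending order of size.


177 hosts -> /24 (254 usable): 192.168.130.0/24
62 hosts -> /26 (62 usable): 192.168.131.0/26
48 hosts -> /26 (62 usable): 192.168.131.64/26
41 hosts -> /26 (62 usable): 192.168.131.128/26
Allocation: 192.168.130.0/24 (177 hosts, 254 usable); 192.168.131.0/26 (62 hosts, 62 usable); 192.168.131.64/26 (48 hosts, 62 usable); 192.168.131.128/26 (41 hosts, 62 usable)


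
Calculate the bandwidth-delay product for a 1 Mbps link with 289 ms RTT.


BDP = bandwidth * RTT
= 1 Mbps * 289 ms
= 1 * 1e6 * 289 / 1000 bits
= 289000 bits
= 36125 bytes
= 35.2783 KB
BDP = 289000 bits (36125 bytes)


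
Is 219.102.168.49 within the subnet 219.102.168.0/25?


Subnet network: 219.102.168.0
Test IP AND mask: 219.102.168.0
Yes, 219.102.168.49 is in 219.102.168.0/25


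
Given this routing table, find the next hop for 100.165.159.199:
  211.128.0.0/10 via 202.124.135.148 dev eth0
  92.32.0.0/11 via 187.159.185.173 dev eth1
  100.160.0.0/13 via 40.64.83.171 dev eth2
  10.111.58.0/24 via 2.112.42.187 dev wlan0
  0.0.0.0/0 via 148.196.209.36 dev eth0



Longest prefix match for 100.165.159.199:
  /10 211.128.0.0: no
  /11 92.32.0.0: no
  /13 100.160.0.0: MATCH
  /24 10.111.58.0: no
  /0 0.0.0.0: MATCH
Selected: next-hop 40.64.83.171 via eth2 (matched /13)


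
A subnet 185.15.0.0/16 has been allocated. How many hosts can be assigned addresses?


Host bits = 32 - 16 = 16
Total addresses = 2^16 = 65536
Usable = total - 2 (network and broadcast)
Usable hosts: 65534


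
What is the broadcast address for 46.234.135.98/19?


Network: 46.234.128.0/19
Host bits = 13
Set all host bits to 1:
Broadcast: 46.234.159.255


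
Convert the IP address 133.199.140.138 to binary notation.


133 = 10000101
199 = 11000111
140 = 10001100
138 = 10001010
Binary: 10000101.11000111.10001100.10001010


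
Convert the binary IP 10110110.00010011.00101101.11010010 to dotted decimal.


10110110 = 182
00010011 = 19
00101101 = 45
11010010 = 210
IP: 182.19.45.210


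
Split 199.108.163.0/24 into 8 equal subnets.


New prefix = 24 + 3 = 27
Each subnet has 32 addresses
  199.108.163.0/27
  199.108.163.32/27
  199.108.163.64/27
  199.108.163.96/27
  199.108.163.128/27
  199.108.163.160/27
  199.108.163.192/27
  199.108.163.224/27
Subnets: 199.108.163.0/27, 199.108.163.32/27, 199.108.163.64/27, 199.108.163.96/27, 199.108.163.128/27, 199.108.163.160/27, 199.108.163.192/27, 199.108.163.224/27


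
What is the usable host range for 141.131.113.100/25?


Network: 141.131.113.0
Broadcast: 141.131.113.127
First usable = network + 1
Last usable = broadcast - 1
Range: 141.131.113.1 to 141.131.113.126


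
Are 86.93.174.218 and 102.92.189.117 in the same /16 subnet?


Mask: 255.255.0.0
86.93.174.218 AND mask = 86.93.0.0
102.92.189.117 AND mask = 102.92.0.0
No, different subnets (86.93.0.0 vs 102.92.0.0)


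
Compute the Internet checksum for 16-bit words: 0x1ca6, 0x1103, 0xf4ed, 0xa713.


Sum all words (with carry folding):
+ 0x1ca6 = 0x1ca6
+ 0x1103 = 0x2da9
+ 0xf4ed = 0x2297
+ 0xa713 = 0xc9aa
One's complement: ~0xc9aa
Checksum = 0x3655


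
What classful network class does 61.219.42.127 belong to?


First octet: 61
Binary: 00111101
0xxxxxxx -> Class A (1-126)
Class A, default mask 255.0.0.0 (/8)


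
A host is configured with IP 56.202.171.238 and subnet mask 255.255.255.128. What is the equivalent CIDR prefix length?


Binary: 11111111.11111111.11111111.10000000
Count leading 1s
Prefix: /25


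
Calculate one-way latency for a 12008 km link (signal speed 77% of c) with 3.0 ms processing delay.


Speed = 0.77 * 3e5 km/s = 231000 km/s
Propagation delay = 12008 / 231000 = 0.052 s = 51.9827 ms
Processing delay = 3.0 ms
Total one-way latency = 54.9827 ms


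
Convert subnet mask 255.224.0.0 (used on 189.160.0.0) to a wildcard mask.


Subnet mask: 255.224.0.0
Wildcard = 255.255.255.255 - subnet mask
255 - 255 = 0
255 - 224 = 31
255 - 0 = 255
255 - 0 = 255
Wildcard: 0.31.255.255


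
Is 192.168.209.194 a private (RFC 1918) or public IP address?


RFC 1918 private ranges:
  10.0.0.0/8 (10.0.0.0 - 10.255.255.255)
  172.16.0.0/12 (172.16.0.0 - 172.31.255.255)
  192.168.0.0/16 (192.168.0.0 - 192.168.255.255)
Private (in 192.168.0.0/16)


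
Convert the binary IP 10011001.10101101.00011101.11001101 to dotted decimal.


10011001 = 153
10101101 = 173
00011101 = 29
11001101 = 205
IP: 153.173.29.205


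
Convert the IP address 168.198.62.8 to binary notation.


168 = 10101000
198 = 11000110
62 = 00111110
8 = 00001000
Binary: 10101000.11000110.00111110.00001000


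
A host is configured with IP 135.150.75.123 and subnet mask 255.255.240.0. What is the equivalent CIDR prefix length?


Binary: 11111111.11111111.11110000.00000000
Count leading 1s
Prefix: /20


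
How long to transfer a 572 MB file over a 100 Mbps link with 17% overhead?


Effective throughput = 100 * (1 - 17/100) = 83 Mbps
File size in Mb = 572 * 8 = 4576 Mb
Time = 4576 / 83
Time = 55.1325 seconds


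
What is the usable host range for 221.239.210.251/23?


Network: 221.239.210.0
Broadcast: 221.239.211.255
First usable = network + 1
Last usable = broadcast - 1
Range: 221.239.210.1 to 221.239.211.254


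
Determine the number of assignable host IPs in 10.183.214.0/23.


Host bits = 32 - 23 = 9
Total addresses = 2^9 = 512
Usable = total - 2 (network and broadcast)
Usable hosts: 510


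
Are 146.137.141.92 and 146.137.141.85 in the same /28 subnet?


Mask: 255.255.255.240
146.137.141.92 AND mask = 146.137.141.80
146.137.141.85 AND mask = 146.137.141.80
Yes, same subnet (146.137.141.80)


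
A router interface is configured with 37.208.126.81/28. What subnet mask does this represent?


/28 means 28 network bits, 4 host bits
Binary: 11111111111111111111111111110000
Mask: 255.255.255.240


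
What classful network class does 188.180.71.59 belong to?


First octet: 188
Binary: 10111100
10xxxxxx -> Class B (128-191)
Class B, default mask 255.255.0.0 (/16)


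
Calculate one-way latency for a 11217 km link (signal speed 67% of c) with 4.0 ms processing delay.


Speed = 0.67 * 3e5 km/s = 201000 km/s
Propagation delay = 11217 / 201000 = 0.0558 s = 55.806 ms
Processing delay = 4.0 ms
Total one-way latency = 59.806 ms


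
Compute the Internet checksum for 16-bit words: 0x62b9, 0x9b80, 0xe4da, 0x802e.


Sum all words (with carry folding):
+ 0x62b9 = 0x62b9
+ 0x9b80 = 0xfe39
+ 0xe4da = 0xe314
+ 0x802e = 0x6343
One's complement: ~0x6343
Checksum = 0x9cbc


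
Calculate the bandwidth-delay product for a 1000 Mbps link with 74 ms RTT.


BDP = bandwidth * RTT
= 1000 Mbps * 74 ms
= 1000 * 1e6 * 74 / 1000 bits
= 74000000 bits
= 9250000 bytes
= 9033.2031 KB
BDP = 74000000 bits (9250000 bytes)


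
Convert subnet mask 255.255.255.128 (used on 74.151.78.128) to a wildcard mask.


Subnet mask: 255.255.255.128
Wildcard = 255.255.255.255 - subnet mask
255 - 255 = 0
255 - 255 = 0
255 - 255 = 0
255 - 128 = 127
Wildcard: 0.0.0.127


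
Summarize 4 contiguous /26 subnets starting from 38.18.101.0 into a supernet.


Original prefix: /26
Number of subnets: 4 = 2^2
New prefix = 26 - 2 = 24
Supernet: 38.18.101.0/24


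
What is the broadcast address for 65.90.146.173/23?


Network: 65.90.146.0/23
Host bits = 9
Set all host bits to 1:
Broadcast: 65.90.147.255


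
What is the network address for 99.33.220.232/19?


IP:   01100011.00100001.11011100.11101000
Mask: 11111111.11111111.11100000.00000000
AND operation:
Net:  01100011.00100001.11000000.00000000
Network: 99.33.192.0/19


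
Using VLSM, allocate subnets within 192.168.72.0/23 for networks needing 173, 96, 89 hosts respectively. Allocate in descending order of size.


173 hosts -> /24 (254 usable): 192.168.72.0/24
96 hosts -> /25 (126 usable): 192.168.73.0/25
89 hosts -> /25 (126 usable): 192.168.73.128/25
Allocation: 192.168.72.0/24 (173 hosts, 254 usable); 192.168.73.0/25 (96 hosts, 126 usable); 192.168.73.128/25 (89 hosts, 126 usable)


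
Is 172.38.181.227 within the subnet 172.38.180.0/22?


Subnet network: 172.38.180.0
Test IP AND mask: 172.38.180.0
Yes, 172.38.181.227 is in 172.38.180.0/22


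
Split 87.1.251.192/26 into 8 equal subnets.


New prefix = 26 + 3 = 29
Each subnet has 8 addresses
  87.1.251.192/29
  87.1.251.200/29
  87.1.251.208/29
  87.1.251.216/29
  87.1.251.224/29
  87.1.251.232/29
  87.1.251.240/29
  87.1.251.248/29
Subnets: 87.1.251.192/29, 87.1.251.200/29, 87.1.251.208/29, 87.1.251.216/29, 87.1.251.224/29, 87.1.251.232/29, 87.1.251.240/29, 87.1.251.248/29


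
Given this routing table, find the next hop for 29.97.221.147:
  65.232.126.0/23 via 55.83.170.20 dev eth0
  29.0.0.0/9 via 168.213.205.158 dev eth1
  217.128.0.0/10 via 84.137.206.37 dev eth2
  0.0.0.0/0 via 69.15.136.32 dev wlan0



Longest prefix match for 29.97.221.147:
  /23 65.232.126.0: no
  /9 29.0.0.0: MATCH
  /10 217.128.0.0: no
  /0 0.0.0.0: MATCH
Selected: next-hop 168.213.205.158 via eth1 (matched /9)


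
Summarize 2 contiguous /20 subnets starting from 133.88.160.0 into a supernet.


Original prefix: /20
Number of subnets: 2 = 2^1
New prefix = 20 - 1 = 19
Supernet: 133.88.160.0/19


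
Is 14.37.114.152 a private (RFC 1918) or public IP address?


RFC 1918 private ranges:
  10.0.0.0/8 (10.0.0.0 - 10.255.255.255)
  172.16.0.0/12 (172.16.0.0 - 172.31.255.255)
  192.168.0.0/16 (192.168.0.0 - 192.168.255.255)
Public (not in any RFC 1918 range)


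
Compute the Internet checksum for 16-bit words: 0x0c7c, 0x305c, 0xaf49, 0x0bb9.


Sum all words (with carry folding):
+ 0x0c7c = 0x0c7c
+ 0x305c = 0x3cd8
+ 0xaf49 = 0xec21
+ 0x0bb9 = 0xf7da
One's complement: ~0xf7da
Checksum = 0x0825


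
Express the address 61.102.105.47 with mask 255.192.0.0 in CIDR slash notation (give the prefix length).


Binary: 11111111.11000000.00000000.00000000
Count leading 1s
Prefix: /10


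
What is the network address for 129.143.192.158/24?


IP:   10000001.10001111.11000000.10011110
Mask: 11111111.11111111.11111111.00000000
AND operation:
Net:  10000001.10001111.11000000.00000000
Network: 129.143.192.0/24


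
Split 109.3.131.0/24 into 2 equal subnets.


New prefix = 24 + 1 = 25
Each subnet has 128 addresses
  109.3.131.0/25
  109.3.131.128/25
Subnets: 109.3.131.0/25, 109.3.131.128/25


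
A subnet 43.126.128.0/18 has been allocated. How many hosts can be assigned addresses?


Host bits = 32 - 18 = 14
Total addresses = 2^14 = 16384
Usable = total - 2 (network and broadcast)
Usable hosts: 16382


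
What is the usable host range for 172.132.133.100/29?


Network: 172.132.133.96
Broadcast: 172.132.133.103
First usable = network + 1
Last usable = broadcast - 1
Range: 172.132.133.97 to 172.132.133.102


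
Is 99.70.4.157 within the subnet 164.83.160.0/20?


Subnet network: 164.83.160.0
Test IP AND mask: 99.70.0.0
No, 99.70.4.157 is not in 164.83.160.0/20


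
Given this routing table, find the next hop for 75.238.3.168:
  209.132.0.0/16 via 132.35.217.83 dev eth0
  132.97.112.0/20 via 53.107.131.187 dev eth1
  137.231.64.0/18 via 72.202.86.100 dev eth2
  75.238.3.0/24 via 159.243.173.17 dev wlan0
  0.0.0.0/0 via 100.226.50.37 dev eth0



Longest prefix match for 75.238.3.168:
  /16 209.132.0.0: no
  /20 132.97.112.0: no
  /18 137.231.64.0: no
  /24 75.238.3.0: MATCH
  /0 0.0.0.0: MATCH
Selected: next-hop 159.243.173.17 via wlan0 (matched /24)


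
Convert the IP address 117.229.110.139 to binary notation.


117 = 01110101
229 = 11100101
110 = 01101110
139 = 10001011
Binary: 01110101.11100101.01101110.10001011


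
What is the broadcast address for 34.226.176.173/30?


Network: 34.226.176.172/30
Host bits = 2
Set all host bits to 1:
Broadcast: 34.226.176.175


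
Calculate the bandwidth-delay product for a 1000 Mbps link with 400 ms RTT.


BDP = bandwidth * RTT
= 1000 Mbps * 400 ms
= 1000 * 1e6 * 400 / 1000 bits
= 400000000 bits
= 50000000 bytes
= 48828.125 KB
BDP = 400000000 bits (50000000 bytes)


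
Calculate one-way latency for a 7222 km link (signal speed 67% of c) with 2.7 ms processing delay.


Speed = 0.67 * 3e5 km/s = 201000 km/s
Propagation delay = 7222 / 201000 = 0.0359 s = 35.9303 ms
Processing delay = 2.7 ms
Total one-way latency = 38.6303 ms


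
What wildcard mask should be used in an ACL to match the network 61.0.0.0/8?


Subnet mask: 255.0.0.0
Wildcard = 255.255.255.255 - subnet mask
255 - 255 = 0
255 - 0 = 255
255 - 0 = 255
255 - 0 = 255
Wildcard: 0.255.255.255


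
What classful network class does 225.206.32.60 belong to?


First octet: 225
Binary: 11100001
1110xxxx -> Class D (224-239)
Class D (multicast), default mask N/A


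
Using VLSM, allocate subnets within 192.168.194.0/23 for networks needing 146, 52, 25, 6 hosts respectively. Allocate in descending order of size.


146 hosts -> /24 (254 usable): 192.168.194.0/24
52 hosts -> /26 (62 usable): 192.168.195.0/26
25 hosts -> /27 (30 usable): 192.168.195.64/27
6 hosts -> /29 (6 usable): 192.168.195.96/29
Allocation: 192.168.194.0/24 (146 hosts, 254 usable); 192.168.195.0/26 (52 hosts, 62 usable); 192.168.195.64/27 (25 hosts, 30 usable); 192.168.195.96/29 (6 hosts, 6 usable)


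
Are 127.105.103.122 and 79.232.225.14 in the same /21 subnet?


Mask: 255.255.248.0
127.105.103.122 AND mask = 127.105.96.0
79.232.225.14 AND mask = 79.232.224.0
No, different subnets (127.105.96.0 vs 79.232.224.0)


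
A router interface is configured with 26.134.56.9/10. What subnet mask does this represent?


/10 means 10 network bits, 22 host bits
Binary: 11111111110000000000000000000000
Mask: 255.192.0.0


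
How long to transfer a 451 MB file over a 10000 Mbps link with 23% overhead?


Effective throughput = 10000 * (1 - 23/100) = 7700 Mbps
File size in Mb = 451 * 8 = 3608 Mb
Time = 3608 / 7700
Time = 0.4686 seconds


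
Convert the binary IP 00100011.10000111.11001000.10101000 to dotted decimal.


00100011 = 35
10000111 = 135
11001000 = 200
10101000 = 168
IP: 35.135.200.168


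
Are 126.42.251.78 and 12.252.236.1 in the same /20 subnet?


Mask: 255.255.240.0
126.42.251.78 AND mask = 126.42.240.0
12.252.236.1 AND mask = 12.252.224.0
No, different subnets (126.42.240.0 vs 12.252.224.0)


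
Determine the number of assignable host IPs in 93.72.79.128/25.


Host bits = 32 - 25 = 7
Total addresses = 2^7 = 128
Usable = total - 2 (network and broadcast)
Usable hosts: 126


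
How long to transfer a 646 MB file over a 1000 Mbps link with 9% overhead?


Effective throughput = 1000 * (1 - 9/100) = 910 Mbps
File size in Mb = 646 * 8 = 5168 Mb
Time = 5168 / 910
Time = 5.6791 seconds


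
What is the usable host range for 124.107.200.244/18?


Network: 124.107.192.0
Broadcast: 124.107.255.255
First usable = network + 1
Last usable = broadcast - 1
Range: 124.107.192.1 to 124.107.255.254


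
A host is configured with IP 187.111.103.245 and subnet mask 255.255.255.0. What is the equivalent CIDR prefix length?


Binary: 11111111.11111111.11111111.00000000
Count leading 1s
Prefix: /24


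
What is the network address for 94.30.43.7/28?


IP:   01011110.00011110.00101011.00000111
Mask: 11111111.11111111.11111111.11110000
AND operation:
Net:  01011110.00011110.00101011.00000000
Network: 94.30.43.0/28


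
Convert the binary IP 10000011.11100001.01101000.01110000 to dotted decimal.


10000011 = 131
11100001 = 225
01101000 = 104
01110000 = 112
IP: 131.225.104.112


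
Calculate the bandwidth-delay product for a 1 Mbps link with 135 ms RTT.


BDP = bandwidth * RTT
= 1 Mbps * 135 ms
= 1 * 1e6 * 135 / 1000 bits
= 135000 bits
= 16875 bytes
= 16.4795 KB
BDP = 135000 bits (16875 bytes)


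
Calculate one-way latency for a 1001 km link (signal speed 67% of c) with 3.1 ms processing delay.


Speed = 0.67 * 3e5 km/s = 201000 km/s
Propagation delay = 1001 / 201000 = 0.005 s = 4.9801 ms
Processing delay = 3.1 ms
Total one-way latency = 8.0801 ms


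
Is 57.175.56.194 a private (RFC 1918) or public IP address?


RFC 1918 private ranges:
  10.0.0.0/8 (10.0.0.0 - 10.255.255.255)
  172.16.0.0/12 (172.16.0.0 - 172.31.255.255)
  192.168.0.0/16 (192.168.0.0 - 192.168.255.255)
Public (not in any RFC 1918 range)


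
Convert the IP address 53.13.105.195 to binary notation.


53 = 00110101
13 = 00001101
105 = 01101001
195 = 11000011
Binary: 00110101.00001101.01101001.11000011


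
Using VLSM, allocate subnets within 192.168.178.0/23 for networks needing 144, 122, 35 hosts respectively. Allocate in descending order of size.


144 hosts -> /24 (254 usable): 192.168.178.0/24
122 hosts -> /25 (126 usable): 192.168.179.0/25
35 hosts -> /26 (62 usable): 192.168.179.128/26
Allocation: 192.168.178.0/24 (144 hosts, 254 usable); 192.168.179.0/25 (122 hosts, 126 usable); 192.168.179.128/26 (35 hosts, 62 usable)


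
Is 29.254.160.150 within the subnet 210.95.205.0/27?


Subnet network: 210.95.205.0
Test IP AND mask: 29.254.160.128
No, 29.254.160.150 is not in 210.95.205.0/27


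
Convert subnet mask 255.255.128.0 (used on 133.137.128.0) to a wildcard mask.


Subnet mask: 255.255.128.0
Wildcard = 255.255.255.255 - subnet mask
255 - 255 = 0
255 - 255 = 0
255 - 128 = 127
255 - 0 = 255
Wildcard: 0.0.127.255


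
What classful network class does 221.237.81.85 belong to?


First octet: 221
Binary: 11011101
110xxxxx -> Class C (192-223)
Class C, default mask 255.255.255.0 (/24)


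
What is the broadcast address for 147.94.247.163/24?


Network: 147.94.247.0/24
Host bits = 8
Set all host bits to 1:
Broadcast: 147.94.247.255


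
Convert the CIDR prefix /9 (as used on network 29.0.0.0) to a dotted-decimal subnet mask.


/9 means 9 network bits, 23 host bits
Binary: 11111111100000000000000000000000
Mask: 255.128.0.0


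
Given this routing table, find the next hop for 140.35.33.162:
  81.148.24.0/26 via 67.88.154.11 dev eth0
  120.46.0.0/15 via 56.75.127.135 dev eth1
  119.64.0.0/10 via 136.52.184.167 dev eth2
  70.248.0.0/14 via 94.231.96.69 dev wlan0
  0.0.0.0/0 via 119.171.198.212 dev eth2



Longest prefix match for 140.35.33.162:
  /26 81.148.24.0: no
  /15 120.46.0.0: no
  /10 119.64.0.0: no
  /14 70.248.0.0: no
  /0 0.0.0.0: MATCH
Selected: next-hop 119.171.198.212 via eth2 (matched /0)


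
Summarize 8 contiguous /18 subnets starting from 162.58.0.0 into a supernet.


Original prefix: /18
Number of subnets: 8 = 2^3
New prefix = 18 - 3 = 15
Supernet: 162.58.0.0/15


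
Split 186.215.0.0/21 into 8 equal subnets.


New prefix = 21 + 3 = 24
Each subnet has 256 addresses
  186.215.0.0/24
  186.215.1.0/24
  186.215.2.0/24
  186.215.3.0/24
  186.215.4.0/24
  186.215.5.0/24
  186.215.6.0/24
  186.215.7.0/24
Subnets: 186.215.0.0/24, 186.215.1.0/24, 186.215.2.0/24, 186.215.3.0/24, 186.215.4.0/24, 186.215.5.0/24, 186.215.6.0/24, 186.215.7.0/24


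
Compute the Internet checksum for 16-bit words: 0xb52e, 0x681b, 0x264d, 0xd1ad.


Sum all words (with carry folding):
+ 0xb52e = 0xb52e
+ 0x681b = 0x1d4a
+ 0x264d = 0x4397
+ 0xd1ad = 0x1545
One's complement: ~0x1545
Checksum = 0xeaba


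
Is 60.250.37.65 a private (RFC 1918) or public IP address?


RFC 1918 private ranges:
  10.0.0.0/8 (10.0.0.0 - 10.255.255.255)
  172.16.0.0/12 (172.16.0.0 - 172.31.255.255)
  192.168.0.0/16 (192.168.0.0 - 192.168.255.255)
Public (not in any RFC 1918 range)


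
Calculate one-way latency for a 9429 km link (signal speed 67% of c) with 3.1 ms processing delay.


Speed = 0.67 * 3e5 km/s = 201000 km/s
Propagation delay = 9429 / 201000 = 0.0469 s = 46.9104 ms
Processing delay = 3.1 ms
Total one-way latency = 50.0104 ms


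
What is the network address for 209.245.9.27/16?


IP:   11010001.11110101.00001001.00011011
Mask: 11111111.11111111.00000000.00000000
AND operation:
Net:  11010001.11110101.00000000.00000000
Network: 209.245.0.0/16


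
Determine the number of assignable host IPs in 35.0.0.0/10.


Host bits = 32 - 10 = 22
Total addresses = 2^22 = 4194304
Usable = total - 2 (network and broadcast)
Usable hosts: 4194302


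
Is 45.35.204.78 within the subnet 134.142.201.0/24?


Subnet network: 134.142.201.0
Test IP AND mask: 45.35.204.0
No, 45.35.204.78 is not in 134.142.201.0/24


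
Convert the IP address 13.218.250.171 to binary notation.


13 = 00001101
218 = 11011010
250 = 11111010
171 = 10101011
Binary: 00001101.11011010.11111010.10101011


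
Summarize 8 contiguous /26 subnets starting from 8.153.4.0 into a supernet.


Original prefix: /26
Number of subnets: 8 = 2^3
New prefix = 26 - 3 = 23
Supernet: 8.153.4.0/23


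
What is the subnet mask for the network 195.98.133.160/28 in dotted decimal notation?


/28 means 28 network bits, 4 host bits
Binary: 11111111111111111111111111110000
Mask: 255.255.255.240


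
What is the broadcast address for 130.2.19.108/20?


Network: 130.2.16.0/20
Host bits = 12
Set all host bits to 1:
Broadcast: 130.2.31.255


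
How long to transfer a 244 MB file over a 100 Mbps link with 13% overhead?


Effective throughput = 100 * (1 - 13/100) = 87 Mbps
File size in Mb = 244 * 8 = 1952 Mb
Time = 1952 / 87
Time = 22.4368 seconds


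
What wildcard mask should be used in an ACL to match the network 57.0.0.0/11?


Subnet mask: 255.224.0.0
Wildcard = 255.255.255.255 - subnet mask
255 - 255 = 0
255 - 224 = 31
255 - 0 = 255
255 - 0 = 255
Wildcard: 0.31.255.255


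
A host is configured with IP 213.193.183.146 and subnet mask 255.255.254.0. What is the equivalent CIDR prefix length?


Binary: 11111111.11111111.11111110.00000000
Count leading 1s
Prefix: /23


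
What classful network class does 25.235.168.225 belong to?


First octet: 25
Binary: 00011001
0xxxxxxx -> Class A (1-126)
Class A, default mask 255.0.0.0 (/8)


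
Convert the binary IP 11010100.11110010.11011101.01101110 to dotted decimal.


11010100 = 212
11110010 = 242
11011101 = 221
01101110 = 110
IP: 212.242.221.110


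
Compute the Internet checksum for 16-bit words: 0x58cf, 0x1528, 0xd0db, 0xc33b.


Sum all words (with carry folding):
+ 0x58cf = 0x58cf
+ 0x1528 = 0x6df7
+ 0xd0db = 0x3ed3
+ 0xc33b = 0x020f
One's complement: ~0x020f
Checksum = 0xfdf0


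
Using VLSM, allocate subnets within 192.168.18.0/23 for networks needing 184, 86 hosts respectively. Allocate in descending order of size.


184 hosts -> /24 (254 usable): 192.168.18.0/24
86 hosts -> /25 (126 usable): 192.168.19.0/25
Allocation: 192.168.18.0/24 (184 hosts, 254 usable); 192.168.19.0/25 (86 hosts, 126 usable)


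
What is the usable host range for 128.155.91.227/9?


Network: 128.128.0.0
Broadcast: 128.255.255.255
First usable = network + 1
Last usable = broadcast - 1
Range: 128.128.0.1 to 128.255.255.254


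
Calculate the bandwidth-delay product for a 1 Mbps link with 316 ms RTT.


BDP = bandwidth * RTT
= 1 Mbps * 316 ms
= 1 * 1e6 * 316 / 1000 bits
= 316000 bits
= 39500 bytes
= 38.5742 KB
BDP = 316000 bits (39500 bytes)


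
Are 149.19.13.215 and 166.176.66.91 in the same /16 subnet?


Mask: 255.255.0.0
149.19.13.215 AND mask = 149.19.0.0
166.176.66.91 AND mask = 166.176.0.0
No, different subnets (149.19.0.0 vs 166.176.0.0)


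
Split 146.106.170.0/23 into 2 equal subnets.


New prefix = 23 + 1 = 24
Each subnet has 256 addresses
  146.106.170.0/24
  146.106.171.0/24
Subnets: 146.106.170.0/24, 146.106.171.0/24


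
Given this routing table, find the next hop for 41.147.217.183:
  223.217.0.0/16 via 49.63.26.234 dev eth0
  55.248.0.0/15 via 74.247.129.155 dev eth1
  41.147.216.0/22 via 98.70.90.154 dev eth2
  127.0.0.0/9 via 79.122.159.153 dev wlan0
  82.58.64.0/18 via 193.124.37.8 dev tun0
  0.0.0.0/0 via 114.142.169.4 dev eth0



Longest prefix match for 41.147.217.183:
  /16 223.217.0.0: no
  /15 55.248.0.0: no
  /22 41.147.216.0: MATCH
  /9 127.0.0.0: no
  /18 82.58.64.0: no
  /0 0.0.0.0: MATCH
Selected: next-hop 98.70.90.154 via eth2 (matched /22)


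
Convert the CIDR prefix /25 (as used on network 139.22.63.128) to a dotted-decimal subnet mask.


/25 means 25 network bits, 7 host bits
Binary: 11111111111111111111111110000000
Mask: 255.255.255.128


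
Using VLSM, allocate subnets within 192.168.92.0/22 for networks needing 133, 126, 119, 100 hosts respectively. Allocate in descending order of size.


133 hosts -> /24 (254 usable): 192.168.92.0/24
126 hosts -> /25 (126 usable): 192.168.93.0/25
119 hosts -> /25 (126 usable): 192.168.93.128/25
100 hosts -> /25 (126 usable): 192.168.94.0/25
Allocation: 192.168.92.0/24 (133 hosts, 254 usable); 192.168.93.0/25 (126 hosts, 126 usable); 192.168.93.128/25 (119 hosts, 126 usable); 192.168.94.0/25 (100 hosts, 126 usable)
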